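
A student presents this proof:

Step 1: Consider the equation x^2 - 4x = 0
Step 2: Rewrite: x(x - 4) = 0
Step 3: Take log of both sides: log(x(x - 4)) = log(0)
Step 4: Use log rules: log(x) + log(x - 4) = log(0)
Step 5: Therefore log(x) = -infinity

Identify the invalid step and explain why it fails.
Step 3: Take log of both sides: log(x(x - 4)) = log(0)

Step 3 takes the logarithm of both sides, resulting in log(0) on the right side. The logarithm is only defined for positive numbers; log(0) is undefined (approaches negative infinity). This operation is invalid.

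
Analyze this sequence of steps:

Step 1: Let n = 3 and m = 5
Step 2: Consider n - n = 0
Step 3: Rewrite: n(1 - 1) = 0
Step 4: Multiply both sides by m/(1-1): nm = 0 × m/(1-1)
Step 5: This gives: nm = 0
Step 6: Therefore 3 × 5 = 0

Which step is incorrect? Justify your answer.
Step 4: Multiply both sides by m/(1-1): nm = 0 × m/(1-1)

Step 4 multiplies both sides by m/(1-1). However, 1-1 = 0, so this is multiplication by m/0, which is undefined. We cannot multiply by an undefined expression.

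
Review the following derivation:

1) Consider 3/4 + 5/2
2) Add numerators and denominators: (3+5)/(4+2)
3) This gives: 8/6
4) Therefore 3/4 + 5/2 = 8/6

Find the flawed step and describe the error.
Step 2: Add numerators and denominators: (3+5)/(4+2)

Step 2 incorrectly adds fractions by separately adding numerators and denominators. This is wrong. The correct method requires a common denominator: 3/4 + 5/2 = (3×2 + 5×4)/(4×2) = 26/8 = 13/4. The method used gives 8/6, which is different.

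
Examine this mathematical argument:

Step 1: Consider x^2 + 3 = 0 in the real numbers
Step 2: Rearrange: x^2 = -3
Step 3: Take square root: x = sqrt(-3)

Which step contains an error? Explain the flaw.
Step 3: Take square root: x = sqrt(-3)

Step 3 takes the square root of -3, which is negative. In the real number system, the square root of a negative number is undefined. The equation x^2 + 3 = 0 has no real solutions. Square roots of negative numbers only exist in the complex numbers.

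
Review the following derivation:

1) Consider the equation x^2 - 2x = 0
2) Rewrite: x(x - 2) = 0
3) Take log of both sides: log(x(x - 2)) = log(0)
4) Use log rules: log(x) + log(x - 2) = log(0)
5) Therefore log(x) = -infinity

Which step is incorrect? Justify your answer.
Step 3: Take log of both sides: log(x(x - 2)) = log(0)

Step 3 takes the logarithm of both sides, resulting in log(0) on the right side. The logarithm is only defined for positive numbers; log(0) is undefined (approaches negative infinity). This operation is invalid.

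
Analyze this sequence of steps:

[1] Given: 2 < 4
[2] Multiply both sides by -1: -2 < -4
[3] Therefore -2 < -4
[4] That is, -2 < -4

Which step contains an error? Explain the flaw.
Step 2: Multiply both sides by -1: -2 < -4

Step 2 multiplies both sides by -1 but fails to reverse the inequality sign. When multiplying (or dividing) an inequality by a negative number, the direction must be reversed. Since 2 < 4, we should get -2 > -4, i.e., -2 > -4.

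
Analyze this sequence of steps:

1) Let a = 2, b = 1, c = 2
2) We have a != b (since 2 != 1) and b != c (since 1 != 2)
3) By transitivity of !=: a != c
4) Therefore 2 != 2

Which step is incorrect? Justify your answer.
Step 3: By transitivity of !=: a != c

Step 3 incorrectly applies transitivity to the '!=' relation. Transitivity states: if a R b and b R c, then a R c. However, '!=' is not transitive. Counterexample: 2 != 1 and 1 != 2, but 2 = 2 (both equal 2). Transitivity holds for relations like <, <=, =, but not for !=.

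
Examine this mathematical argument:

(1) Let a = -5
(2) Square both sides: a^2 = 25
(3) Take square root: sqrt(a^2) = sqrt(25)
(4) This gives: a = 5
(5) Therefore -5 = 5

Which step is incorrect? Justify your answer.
Step 4: This gives: a = 5

Step 4 incorrectly states that sqrt(a^2) = a. The correct identity is sqrt(a^2) = |a|. Since a = -5 < 0, we have sqrt(a^2) = |-5| = 5, not a = -5.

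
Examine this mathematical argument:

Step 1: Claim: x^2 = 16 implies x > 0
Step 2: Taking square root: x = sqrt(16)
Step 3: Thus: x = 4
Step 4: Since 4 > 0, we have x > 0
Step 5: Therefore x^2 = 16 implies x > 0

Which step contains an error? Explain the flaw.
Step 2: Taking square root: x = sqrt(16)

Step 2 takes the square root and assumes the positive root only. The equation x^2 = 16 actually has two solutions: x = 4 and x = -4. The proof silently assumes x > 0 without justification, then uses this assumption to conclude x > 0, which is circular. The counterexample x = -4 shows the claim is false.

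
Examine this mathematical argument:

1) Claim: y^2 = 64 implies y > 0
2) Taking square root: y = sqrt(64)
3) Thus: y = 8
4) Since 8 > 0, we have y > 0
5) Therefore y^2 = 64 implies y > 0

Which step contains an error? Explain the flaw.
Step 2: Taking square root: y = sqrt(64)

Step 2 takes the square root and assumes the positive root only. The equation y^2 = 64 actually has two solutions: y = 8 and y = -8. The proof silently assumes y > 0 without justification, then uses this assumption to conclude y > 0, which is circular. The counterexample y = -8 shows the claim is false.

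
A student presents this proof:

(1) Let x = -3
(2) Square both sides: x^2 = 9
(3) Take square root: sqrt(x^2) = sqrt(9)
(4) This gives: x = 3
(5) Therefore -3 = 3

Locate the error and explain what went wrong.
Step 4: This gives: x = 3

Step 4 incorrectly states that sqrt(x^2) = x. The correct identity is sqrt(x^2) = |x|. Since x = -3 < 0, we have sqrt(x^2) = |-3| = 3, not x = -3.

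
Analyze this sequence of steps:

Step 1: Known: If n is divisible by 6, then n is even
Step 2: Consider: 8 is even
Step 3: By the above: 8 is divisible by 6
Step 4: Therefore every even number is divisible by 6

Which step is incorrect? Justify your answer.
Step 3: By the above: 8 is divisible by 6

Step 3 commits the fallacy of affirming the consequent. The known fact 'divisible by 6 → even' does NOT imply 'even → divisible by 6'. That would be the converse, which is false. For example, 8 is even but 8 ÷ 6 = 1.33, which is not an integer.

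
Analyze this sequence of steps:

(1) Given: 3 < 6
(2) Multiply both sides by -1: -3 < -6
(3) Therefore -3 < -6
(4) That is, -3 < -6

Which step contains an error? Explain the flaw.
Step 2: Multiply both sides by -1: -3 < -6

Step 2 multiplies both sides by -1 but fails to reverse the inequality sign. When multiplying (or dividing) an inequality by a negative number, the direction must be reversed. Since 3 < 6, we should get -3 > -6, i.e., -3 > -6.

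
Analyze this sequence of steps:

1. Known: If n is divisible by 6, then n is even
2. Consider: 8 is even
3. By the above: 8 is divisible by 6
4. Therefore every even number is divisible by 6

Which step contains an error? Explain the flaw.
Step 3: By the above: 8 is divisible by 6

Step 3 commits the fallacy of affirming the consequent. The known fact 'divisible by 6 → even' does NOT imply 'even → divisible by 6'. That would be the converse, which is false. For example, 8 is even but 8 ÷ 6 = 1.33, which is not an integer.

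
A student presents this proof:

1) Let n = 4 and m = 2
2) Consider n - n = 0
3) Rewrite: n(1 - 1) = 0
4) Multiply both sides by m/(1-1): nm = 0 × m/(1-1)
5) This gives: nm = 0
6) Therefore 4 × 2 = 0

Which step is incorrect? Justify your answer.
Step 4: Multiply both sides by m/(1-1): nm = 0 × m/(1-1)

Step 4 multiplies both sides by m/(1-1). However, 1-1 = 0, so this is multiplication by m/0, which is undefined. We cannot multiply by an undefined expression.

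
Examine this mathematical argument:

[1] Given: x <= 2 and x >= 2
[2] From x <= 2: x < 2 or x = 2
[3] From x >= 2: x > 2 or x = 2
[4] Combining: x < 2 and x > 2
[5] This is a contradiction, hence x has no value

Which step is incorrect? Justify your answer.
Step 4: Combining: x < 2 and x > 2

Step 4 incorrectly combines the conditions. From x <= 2 and x >= 2, the intersection is x = 2. The error treats the 'or' cases as 'and' requirements. The correct conclusion is that x = 2 is the unique solution, not that no solution exists.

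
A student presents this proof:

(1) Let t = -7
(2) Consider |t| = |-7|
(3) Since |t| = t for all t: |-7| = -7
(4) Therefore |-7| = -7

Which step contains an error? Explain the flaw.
Step 3: Since |t| = t for all t: |-7| = -7

Step 3 incorrectly states that |t| = t for all t. The correct definition is |t| = t when t >= 0, and |t| = -t when t < 0. Since -7 < 0, we have |-7| = -(-7) = 7, not -7.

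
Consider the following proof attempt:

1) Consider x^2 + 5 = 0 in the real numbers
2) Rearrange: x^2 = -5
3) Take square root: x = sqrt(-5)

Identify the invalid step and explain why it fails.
Step 3: Take square root: x = sqrt(-5)

Step 3 takes the square root of -5, which is negative. In the real number system, the square root of a negative number is undefined. The equation x^2 + 5 = 0 has no real solutions. Square roots of negative numbers only exist in the complex numbers.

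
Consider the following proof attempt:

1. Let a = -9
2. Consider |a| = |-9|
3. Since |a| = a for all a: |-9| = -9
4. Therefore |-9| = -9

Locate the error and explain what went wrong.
Step 3: Since |a| = a for all a: |-9| = -9

Step 3 incorrectly states that |a| = a for all a. The correct definition is |a| = a when a >= 0, and |a| = -a when a < 0. Since -9 < 0, we have |-9| = -(-9) = 9, not -9.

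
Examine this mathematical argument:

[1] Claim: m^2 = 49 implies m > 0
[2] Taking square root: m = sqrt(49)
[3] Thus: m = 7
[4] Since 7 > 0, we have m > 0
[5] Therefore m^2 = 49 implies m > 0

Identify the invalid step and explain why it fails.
Step 2: Taking square root: m = sqrt(49)

Step 2 takes the square root and assumes the positive root only. The equation m^2 = 49 actually has two solutions: m = 7 and m = -7. The proof silently assumes m > 0 without justification, then uses this assumption to conclude m > 0, which is circular. The counterexample m = -7 shows the claim is false.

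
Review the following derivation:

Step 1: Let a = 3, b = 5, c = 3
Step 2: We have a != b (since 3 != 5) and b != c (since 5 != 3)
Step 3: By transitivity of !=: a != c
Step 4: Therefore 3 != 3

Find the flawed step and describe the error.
Step 3: By transitivity of !=: a != c

Step 3 incorrectly applies transitivity to the '!=' relation. Transitivity states: if a R b and b R c, then a R c. However, '!=' is not transitive. Counterexample: 3 != 5 and 5 != 3, but 3 = 3 (both equal 3). Transitivity holds for relations like <, <=, =, but not for !=.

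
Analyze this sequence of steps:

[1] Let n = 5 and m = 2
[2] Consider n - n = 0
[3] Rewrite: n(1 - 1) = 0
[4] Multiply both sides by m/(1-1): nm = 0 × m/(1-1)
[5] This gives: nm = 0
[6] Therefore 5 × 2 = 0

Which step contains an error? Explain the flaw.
Step 4: Multiply both sides by m/(1-1): nm = 0 × m/(1-1)

Step 4 multiplies both sides by m/(1-1). However, 1-1 = 0, so this is multiplication by m/0, which is undefined. We cannot multiply by an undefined expression.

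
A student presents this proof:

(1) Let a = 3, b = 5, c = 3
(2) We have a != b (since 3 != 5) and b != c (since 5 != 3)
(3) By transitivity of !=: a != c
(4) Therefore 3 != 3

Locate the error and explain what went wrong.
Step 3: By transitivity of !=: a != c

Step 3 incorrectly applies transitivity to the '!=' relation. Transitivity states: if a R b and b R c, then a R c. However, '!=' is not transitive. Counterexample: 3 != 5 and 5 != 3, but 3 = 3 (both equal 3). Transitivity holds for relations like <, <=, =, but not for !=.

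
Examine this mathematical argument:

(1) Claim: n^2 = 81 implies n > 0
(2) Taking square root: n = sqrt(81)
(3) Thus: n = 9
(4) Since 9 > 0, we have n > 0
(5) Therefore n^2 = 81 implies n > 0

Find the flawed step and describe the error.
Step 2: Taking square root: n = sqrt(81)

Step 2 takes the square root and assumes the positive root only. The equation n^2 = 81 actually has two solutions: n = 9 and n = -9. The proof silently assumes n > 0 without justification, then uses this assumption to conclude n > 0, which is circular. The counterexample n = -9 shows the claim is false.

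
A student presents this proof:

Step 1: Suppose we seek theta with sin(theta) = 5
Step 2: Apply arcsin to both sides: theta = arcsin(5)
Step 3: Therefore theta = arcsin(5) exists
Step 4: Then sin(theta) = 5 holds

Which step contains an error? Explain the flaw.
Step 2: Apply arcsin to both sides: theta = arcsin(5)

Step 2 applies arcsin to 5. However, arcsin(x) is only defined for x in [-1, 1] because sin(theta) can only produce values in that range. Since |5| > 1, arcsin(5) is undefined. There is no angle whose sine equals 5.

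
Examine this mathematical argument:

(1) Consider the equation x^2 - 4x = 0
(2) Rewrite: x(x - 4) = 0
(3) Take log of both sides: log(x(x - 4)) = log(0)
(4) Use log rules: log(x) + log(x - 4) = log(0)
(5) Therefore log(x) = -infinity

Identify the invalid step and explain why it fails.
Step 3: Take log of both sides: log(x(x - 4)) = log(0)

Step 3 takes the logarithm of both sides, resulting in log(0) on the right side. The logarithm is only defined for positive numbers; log(0) is undefined (approaches negative infinity). This operation is invalid.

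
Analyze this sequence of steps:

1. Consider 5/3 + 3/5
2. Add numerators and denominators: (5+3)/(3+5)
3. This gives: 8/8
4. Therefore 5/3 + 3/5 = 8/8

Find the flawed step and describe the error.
Step 2: Add numerators and denominators: (5+3)/(3+5)

Step 2 incorrectly adds fractions by separately adding numerators and denominators. This is wrong. The correct method requires a common denominator: 5/3 + 3/5 = (5×5 + 3×3)/(3×5) = 34/15 = 34/15. The method used gives 8/8, which is different.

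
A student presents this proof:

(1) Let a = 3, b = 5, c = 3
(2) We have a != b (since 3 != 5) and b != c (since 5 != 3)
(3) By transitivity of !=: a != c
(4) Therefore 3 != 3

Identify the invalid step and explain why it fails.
Step 3: By transitivity of !=: a != c

Step 3 incorrectly applies transitivity to the '!=' relation. Transitivity states: if a R b and b R c, then a R c. However, '!=' is not transitive. Counterexample: 3 != 5 and 5 != 3, but 3 = 3 (both equal 3). Transitivity holds for relations like <, <=, =, but not for !=.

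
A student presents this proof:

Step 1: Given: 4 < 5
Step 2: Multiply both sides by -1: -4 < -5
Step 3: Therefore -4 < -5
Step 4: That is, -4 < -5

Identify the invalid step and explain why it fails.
Step 2: Multiply both sides by -1: -4 < -5

Step 2 multiplies both sides by -1 but fails to reverse the inequality sign. When multiplying (or dividing) an inequality by a negative number, the direction must be reversed. Since 4 < 5, we should get -4 > -5, i.e., -4 > -5.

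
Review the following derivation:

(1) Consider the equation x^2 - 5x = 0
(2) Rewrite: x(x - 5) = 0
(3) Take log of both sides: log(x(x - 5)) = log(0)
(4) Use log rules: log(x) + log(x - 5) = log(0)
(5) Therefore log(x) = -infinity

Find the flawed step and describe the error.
Step 3: Take log of both sides: log(x(x - 5)) = log(0)

Step 3 takes the logarithm of both sides, resulting in log(0) on the right side. The logarithm is only defined for positive numbers; log(0) is undefined (approaches negative infinity). This operation is invalid.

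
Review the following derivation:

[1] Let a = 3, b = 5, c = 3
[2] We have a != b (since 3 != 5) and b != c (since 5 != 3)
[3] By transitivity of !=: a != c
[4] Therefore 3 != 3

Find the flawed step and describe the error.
Step 3: By transitivity of !=: a != c

Step 3 incorrectly applies transitivity to the '!=' relation. Transitivity states: if a R b and b R c, then a R c. However, '!=' is not transitive. Counterexample: 3 != 5 and 5 != 3, but 3 = 3 (both equal 3). Transitivity holds for relations like <, <=, =, but not for !=.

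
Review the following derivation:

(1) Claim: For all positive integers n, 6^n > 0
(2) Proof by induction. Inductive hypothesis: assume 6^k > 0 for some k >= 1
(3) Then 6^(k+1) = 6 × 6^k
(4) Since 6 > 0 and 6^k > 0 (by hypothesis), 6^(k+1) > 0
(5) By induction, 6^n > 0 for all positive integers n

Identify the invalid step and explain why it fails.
Step 5: By induction, 6^n > 0 for all positive integers n

Step 5 concludes the proof by induction, but no base case was ever established. A valid induction proof requires: (1) a base case proving 6^1 > 0, and (2) an inductive step showing IF 6^k > 0 THEN 6^(k+1) > 0. Steps 2-4 correctly establish the inductive step, but without the base case the conclusion in step 5 does not follow.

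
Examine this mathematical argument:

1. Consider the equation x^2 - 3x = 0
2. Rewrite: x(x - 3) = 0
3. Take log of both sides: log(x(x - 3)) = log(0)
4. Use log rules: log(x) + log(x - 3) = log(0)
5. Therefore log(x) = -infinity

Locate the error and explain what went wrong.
Step 3: Take log of both sides: log(x(x - 3)) = log(0)

Step 3 takes the logarithm of both sides, resulting in log(0) on the right side. The logarithm is only defined for positive numbers; log(0) is undefined (approaches negative infinity). This operation is invalid.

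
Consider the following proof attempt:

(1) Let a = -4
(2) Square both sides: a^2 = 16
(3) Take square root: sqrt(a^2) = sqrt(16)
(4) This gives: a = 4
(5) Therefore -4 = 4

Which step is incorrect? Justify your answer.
Step 4: This gives: a = 4

Step 4 incorrectly states that sqrt(a^2) = a. The correct identity is sqrt(a^2) = |a|. Since a = -4 < 0, we have sqrt(a^2) = |-4| = 4, not a = -4.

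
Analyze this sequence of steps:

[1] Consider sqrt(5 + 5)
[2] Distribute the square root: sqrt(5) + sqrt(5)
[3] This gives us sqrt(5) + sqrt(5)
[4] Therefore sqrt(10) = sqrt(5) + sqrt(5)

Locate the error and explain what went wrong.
Step 2: Distribute the square root: sqrt(5) + sqrt(5)

Step 2 incorrectly 'distributes' the square root over addition. The square root function does not distribute: sqrt(a + b) ≠ sqrt(a) + sqrt(b). In fact, sqrt(5 + 5) = sqrt(10) ≈ 3.1623, while sqrt(5) + sqrt(5) ≈ 4.4721.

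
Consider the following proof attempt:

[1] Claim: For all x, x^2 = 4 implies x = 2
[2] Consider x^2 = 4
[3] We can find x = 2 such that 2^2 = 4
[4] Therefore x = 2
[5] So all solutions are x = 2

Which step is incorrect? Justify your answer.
Step 4: Therefore x = 2

Step 4 incorrectly concludes that x = 2 is the only solution. The proof shows that x = 2 is A solution (existence), but does not show it is the ONLY solution (uniqueness). In fact, x = -2 is also a solution since (-2)^2 = 4. Finding one solution doesn't prove there are no others.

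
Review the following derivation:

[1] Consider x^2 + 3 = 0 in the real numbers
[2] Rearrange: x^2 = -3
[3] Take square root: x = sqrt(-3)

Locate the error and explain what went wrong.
Step 3: Take square root: x = sqrt(-3)

Step 3 takes the square root of -3, which is negative. In the real number system, the square root of a negative number is undefined. The equation x^2 + 3 = 0 has no real solutions. Square roots of negative numbers only exist in the complex numbers.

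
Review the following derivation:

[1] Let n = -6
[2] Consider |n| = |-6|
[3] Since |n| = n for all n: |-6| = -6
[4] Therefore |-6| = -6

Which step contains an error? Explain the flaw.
Step 3: Since |n| = n for all n: |-6| = -6

Step 3 incorrectly states that |n| = n for all n. The correct definition is |n| = n when n >= 0, and |n| = -n when n < 0. Since -6 < 0, we have |-6| = -(-6) = 6, not -6.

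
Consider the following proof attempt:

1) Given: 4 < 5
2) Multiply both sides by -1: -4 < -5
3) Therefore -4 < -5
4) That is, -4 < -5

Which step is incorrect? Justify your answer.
Step 2: Multiply both sides by -1: -4 < -5

Step 2 multiplies both sides by -1 but fails to reverse the inequality sign. When multiplying (or dividing) an inequality by a negative number, the direction must be reversed. Since 4 < 5, we should get -4 > -5, i.e., -4 > -5.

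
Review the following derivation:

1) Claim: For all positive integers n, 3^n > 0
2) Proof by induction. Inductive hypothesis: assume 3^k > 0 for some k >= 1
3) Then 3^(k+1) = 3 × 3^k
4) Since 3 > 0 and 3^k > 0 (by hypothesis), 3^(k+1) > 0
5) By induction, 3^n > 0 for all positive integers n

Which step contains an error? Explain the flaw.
Step 5: By induction, 3^n > 0 for all positive integers n

Step 5 concludes the proof by induction, but no base case was ever established. A valid induction proof requires: (1) a base case proving 3^1 > 0, and (2) an inductive step showing IF 3^k > 0 THEN 3^(k+1) > 0. Steps 2-4 correctly establish the inductive step, but without the base case the conclusion in step 5 does not follow.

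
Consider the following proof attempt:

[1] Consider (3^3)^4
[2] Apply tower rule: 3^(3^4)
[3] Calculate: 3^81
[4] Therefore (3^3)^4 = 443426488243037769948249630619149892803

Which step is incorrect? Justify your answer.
Step 2: Apply tower rule: 3^(3^4)

Step 2 incorrectly states that (a^b)^c = a^(b^c). The correct rule is (a^b)^c = a^(b×c). The actual value is (3^3)^4 = 3^12 = 531441, not 3^81 = 443426488243037769948249630619149892803.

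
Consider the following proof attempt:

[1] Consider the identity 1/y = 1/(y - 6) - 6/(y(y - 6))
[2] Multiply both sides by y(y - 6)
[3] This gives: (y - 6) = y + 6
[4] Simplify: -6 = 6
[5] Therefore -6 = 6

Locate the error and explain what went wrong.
Step 3: This gives: (y - 6) = y + 6

Step 3 makes a sign error when clearing denominators. Multiplying -6/(y(y - 6)) by y(y - 6) gives -6, not +6. The correct result is (y - 6) = y - 6, which is trivially true, not (y - 6) = y + 6. (Step 1 is a valid identity: 1/(y - 6) - 6/(y(y - 6)) = (y - 6)/(y(y - 6)) = 1/y.)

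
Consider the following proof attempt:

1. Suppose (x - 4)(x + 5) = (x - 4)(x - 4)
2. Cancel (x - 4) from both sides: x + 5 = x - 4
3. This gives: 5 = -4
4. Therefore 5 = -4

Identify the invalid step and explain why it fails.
Step 2: Cancel (x - 4) from both sides: x + 5 = x - 4

Step 2 cancels (x - 4) from both sides. This is only valid if (x - 4) ≠ 0, i.e., x ≠ 4. When x = 4, both sides equal zero regardless of the other factors. The correct approach requires considering x = 4 as a separate case.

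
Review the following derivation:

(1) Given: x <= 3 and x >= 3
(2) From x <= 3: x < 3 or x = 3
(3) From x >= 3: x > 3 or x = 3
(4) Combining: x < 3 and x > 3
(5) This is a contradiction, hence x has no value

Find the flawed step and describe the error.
Step 4: Combining: x < 3 and x > 3

Step 4 incorrectly combines the conditions. From x <= 3 and x >= 3, the intersection is x = 3. The error treats the 'or' cases as 'and' requirements. The correct conclusion is that x = 3 is the unique solution, not that no solution exists.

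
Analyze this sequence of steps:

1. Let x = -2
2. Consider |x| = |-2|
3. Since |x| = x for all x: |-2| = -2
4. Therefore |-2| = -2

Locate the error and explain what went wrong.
Step 3: Since |x| = x for all x: |-2| = -2

Step 3 incorrectly states that |x| = x for all x. The correct definition is |x| = x when x >= 0, and |x| = -x when x < 0. Since -2 < 0, we have |-2| = -(-2) = 2, not -2.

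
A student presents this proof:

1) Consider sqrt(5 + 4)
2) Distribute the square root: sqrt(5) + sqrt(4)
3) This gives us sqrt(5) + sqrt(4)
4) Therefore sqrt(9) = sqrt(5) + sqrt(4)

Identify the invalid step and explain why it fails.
Step 2: Distribute the square root: sqrt(5) + sqrt(4)

Step 2 incorrectly 'distributes' the square root over addition. The square root function does not distribute: sqrt(a + b) ≠ sqrt(a) + sqrt(b). In fact, sqrt(5 + 4) = sqrt(9) ≈ 3.0000, while sqrt(5) + sqrt(4) ≈ 4.2361.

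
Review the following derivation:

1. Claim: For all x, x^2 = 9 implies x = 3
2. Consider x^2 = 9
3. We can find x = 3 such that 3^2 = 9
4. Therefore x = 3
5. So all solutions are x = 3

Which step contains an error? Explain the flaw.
Step 4: Therefore x = 3

Step 4 incorrectly concludes that x = 3 is the only solution. The proof shows that x = 3 is A solution (existence), but does not show it is the ONLY solution (uniqueness). In fact, x = -3 is also a solution since (-3)^2 = 9. Finding one solution doesn't prove there are no others.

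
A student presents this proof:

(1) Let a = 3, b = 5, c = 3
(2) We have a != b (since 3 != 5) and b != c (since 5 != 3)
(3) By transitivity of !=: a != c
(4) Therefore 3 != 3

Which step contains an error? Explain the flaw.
Step 3: By transitivity of !=: a != c

Step 3 incorrectly applies transitivity to the '!=' relation. Transitivity states: if a R b and b R c, then a R c. However, '!=' is not transitive. Counterexample: 3 != 5 and 5 != 3, but 3 = 3 (both equal 3). Transitivity holds for relations like <, <=, =, but not for !=.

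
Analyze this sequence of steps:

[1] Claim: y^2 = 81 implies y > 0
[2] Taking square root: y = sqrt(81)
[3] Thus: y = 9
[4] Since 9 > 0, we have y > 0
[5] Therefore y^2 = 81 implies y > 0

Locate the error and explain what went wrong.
Step 2: Taking square root: y = sqrt(81)

Step 2 takes the square root and assumes the positive root only. The equation y^2 = 81 actually has two solutions: y = 9 and y = -9. The proof silently assumes y > 0 without justification, then uses this assumption to conclude y > 0, which is circular. The counterexample y = -9 shows the claim is false.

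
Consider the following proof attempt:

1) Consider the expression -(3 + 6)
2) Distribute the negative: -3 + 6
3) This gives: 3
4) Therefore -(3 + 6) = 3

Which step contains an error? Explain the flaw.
Step 2: Distribute the negative: -3 + 6

Step 2 incorrectly distributes the negative sign. The correct distribution is -(3 + 6) = -3 - 6 = -9. The negative must be applied to both terms, not just the first. The error treats -(3 + 6) as -3 + 6, which equals 3 instead of -9.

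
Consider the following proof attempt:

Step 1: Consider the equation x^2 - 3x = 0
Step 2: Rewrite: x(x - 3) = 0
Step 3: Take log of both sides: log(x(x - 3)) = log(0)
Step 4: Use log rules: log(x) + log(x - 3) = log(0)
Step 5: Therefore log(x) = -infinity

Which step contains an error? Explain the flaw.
Step 3: Take log of both sides: log(x(x - 3)) = log(0)

Step 3 takes the logarithm of both sides, resulting in log(0) on the right side. The logarithm is only defined for positive numbers; log(0) is undefined (approaches negative infinity). This operation is invalid.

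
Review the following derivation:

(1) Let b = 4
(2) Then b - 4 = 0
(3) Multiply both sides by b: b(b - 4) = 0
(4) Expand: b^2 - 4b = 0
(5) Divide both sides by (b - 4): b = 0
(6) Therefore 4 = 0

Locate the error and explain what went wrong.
Step 5: Divide both sides by (b - 4): b = 0

Step 5 divides both sides by (b - 4). However, since b = 4, we have (b - 4) = 0. Division by zero is undefined, making this step invalid.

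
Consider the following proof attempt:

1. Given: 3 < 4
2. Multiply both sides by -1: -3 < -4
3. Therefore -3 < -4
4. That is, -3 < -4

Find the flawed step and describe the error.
Step 2: Multiply both sides by -1: -3 < -4

Step 2 multiplies both sides by -1 but fails to reverse the inequality sign. When multiplying (or dividing) an inequality by a negative number, the direction must be reversed. Since 3 < 4, we should get -3 > -4, i.e., -3 > -4.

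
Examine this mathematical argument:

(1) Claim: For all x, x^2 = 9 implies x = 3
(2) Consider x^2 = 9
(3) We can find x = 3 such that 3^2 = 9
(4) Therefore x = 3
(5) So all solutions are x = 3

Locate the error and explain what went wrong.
Step 4: Therefore x = 3

Step 4 incorrectly concludes that x = 3 is the only solution. The proof shows that x = 3 is A solution (existence), but does not show it is the ONLY solution (uniqueness). In fact, x = -3 is also a solution since (-3)^2 = 9. Finding one solution doesn't prove there are no others.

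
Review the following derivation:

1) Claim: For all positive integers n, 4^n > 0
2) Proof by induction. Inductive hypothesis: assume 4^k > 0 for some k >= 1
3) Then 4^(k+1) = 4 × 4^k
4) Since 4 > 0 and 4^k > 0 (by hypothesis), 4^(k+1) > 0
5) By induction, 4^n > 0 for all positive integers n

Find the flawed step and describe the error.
Step 5: By induction, 4^n > 0 for all positive integers n

Step 5 concludes the proof by induction, but no base case was ever established. A valid induction proof requires: (1) a base case proving 4^1 > 0, and (2) an inductive step showing IF 4^k > 0 THEN 4^(k+1) > 0. Steps 2-4 correctly establish the inductive step, but without the base case the conclusion in step 5 does not follow.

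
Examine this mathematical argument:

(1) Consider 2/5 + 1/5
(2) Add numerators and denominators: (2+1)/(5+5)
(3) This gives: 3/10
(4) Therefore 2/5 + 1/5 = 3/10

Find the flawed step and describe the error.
Step 2: Add numerators and denominators: (2+1)/(5+5)

Step 2 incorrectly adds fractions by separately adding numerators and denominators. This is wrong. The correct method requires a common denominator: 2/5 + 1/5 = (2×5 + 1×5)/(5×5) = 15/25 = 3/5. The method used gives 3/10, which is different.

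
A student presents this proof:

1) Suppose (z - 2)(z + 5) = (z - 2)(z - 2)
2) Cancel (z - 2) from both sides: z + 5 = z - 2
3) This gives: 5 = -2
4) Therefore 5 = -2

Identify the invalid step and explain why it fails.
Step 2: Cancel (z - 2) from both sides: z + 5 = z - 2

Step 2 cancels (z - 2) from both sides. This is only valid if (z - 2) ≠ 0, i.e., z ≠ 2. When z = 2, both sides equal zero regardless of the other factors. The correct approach requires considering z = 2 as a separate case.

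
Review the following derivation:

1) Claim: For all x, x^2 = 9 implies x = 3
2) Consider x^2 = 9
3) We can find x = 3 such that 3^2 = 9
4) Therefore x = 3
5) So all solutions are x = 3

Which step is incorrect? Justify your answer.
Step 4: Therefore x = 3

Step 4 incorrectly concludes that x = 3 is the only solution. The proof shows that x = 3 is A solution (existence), but does not show it is the ONLY solution (uniqueness). In fact, x = -3 is also a solution since (-3)^2 = 9. Finding one solution doesn't prove there are no others.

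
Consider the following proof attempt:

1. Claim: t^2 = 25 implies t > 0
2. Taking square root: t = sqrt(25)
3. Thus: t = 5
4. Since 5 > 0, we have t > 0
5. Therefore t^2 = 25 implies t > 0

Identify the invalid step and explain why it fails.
Step 2: Taking square root: t = sqrt(25)

Step 2 takes the square root and assumes the positive root only. The equation t^2 = 25 actually has two solutions: t = 5 and t = -5. The proof silently assumes t > 0 without justification, then uses this assumption to conclude t > 0, which is circular. The counterexample t = -5 shows the claim is false.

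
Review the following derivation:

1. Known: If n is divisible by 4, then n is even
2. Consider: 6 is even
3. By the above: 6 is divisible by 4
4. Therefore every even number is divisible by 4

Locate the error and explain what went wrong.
Step 3: By the above: 6 is divisible by 4

Step 3 commits the fallacy of affirming the consequent. The known fact 'divisible by 4 → even' does NOT imply 'even → divisible by 4'. That would be the converse, which is false. For example, 6 is even but 6 ÷ 4 = 1.50, which is not an integer.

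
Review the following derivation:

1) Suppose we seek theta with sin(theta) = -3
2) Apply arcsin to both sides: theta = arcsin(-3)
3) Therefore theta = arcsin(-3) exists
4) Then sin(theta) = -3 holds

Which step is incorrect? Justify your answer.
Step 2: Apply arcsin to both sides: theta = arcsin(-3)

Step 2 applies arcsin to -3. However, arcsin(x) is only defined for x in [-1, 1] because sin(theta) can only produce values in that range. Since |-3| > 1, arcsin(-3) is undefined. There is no angle whose sine equals -3.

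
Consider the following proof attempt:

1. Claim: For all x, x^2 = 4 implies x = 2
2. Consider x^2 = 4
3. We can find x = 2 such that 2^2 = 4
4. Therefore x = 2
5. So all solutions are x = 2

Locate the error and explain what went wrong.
Step 4: Therefore x = 2

Step 4 incorrectly concludes that x = 2 is the only solution. The proof shows that x = 2 is A solution (existence), but does not show it is the ONLY solution (uniqueness). In fact, x = -2 is also a solution since (-2)^2 = 4. Finding one solution doesn't prove there are no others.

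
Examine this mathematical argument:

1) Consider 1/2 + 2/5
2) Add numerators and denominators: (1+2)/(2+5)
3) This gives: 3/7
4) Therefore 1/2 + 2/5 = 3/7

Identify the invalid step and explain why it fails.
Step 2: Add numerators and denominators: (1+2)/(2+5)

Step 2 incorrectly adds fractions by separately adding numerators and denominators. This is wrong. The correct method requires a common denominator: 1/2 + 2/5 = (1×5 + 2×2)/(2×5) = 9/10 = 9/10. The method used gives 3/7, which is different.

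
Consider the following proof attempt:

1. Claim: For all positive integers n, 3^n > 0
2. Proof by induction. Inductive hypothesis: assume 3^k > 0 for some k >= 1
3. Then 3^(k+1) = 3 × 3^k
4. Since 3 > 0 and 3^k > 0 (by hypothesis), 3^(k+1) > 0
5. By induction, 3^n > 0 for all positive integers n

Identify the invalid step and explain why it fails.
Step 5: By induction, 3^n > 0 for all positive integers n

Step 5 concludes the proof by induction, but no base case was ever established. A valid induction proof requires: (1) a base case proving 3^1 > 0, and (2) an inductive step showing IF 3^k > 0 THEN 3^(k+1) > 0. Steps 2-4 correctly establish the inductive step, but without the base case the conclusion in step 5 does not follow.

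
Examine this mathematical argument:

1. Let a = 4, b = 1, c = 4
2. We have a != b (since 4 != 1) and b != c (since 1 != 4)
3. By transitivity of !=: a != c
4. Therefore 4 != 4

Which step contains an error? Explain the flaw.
Step 3: By transitivity of !=: a != c

Step 3 incorrectly applies transitivity to the '!=' relation. Transitivity states: if a R b and b R c, then a R c. However, '!=' is not transitive. Counterexample: 4 != 1 and 1 != 4, but 4 = 4 (both equal 4). Transitivity holds for relations like <, <=, =, but not for !=.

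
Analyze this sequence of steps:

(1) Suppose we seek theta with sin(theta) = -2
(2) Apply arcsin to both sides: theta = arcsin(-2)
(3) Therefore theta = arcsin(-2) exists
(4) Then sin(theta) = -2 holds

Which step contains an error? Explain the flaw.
Step 2: Apply arcsin to both sides: theta = arcsin(-2)

Step 2 applies arcsin to -2. However, arcsin(x) is only defined for x in [-1, 1] because sin(theta) can only produce values in that range. Since |-2| > 1, arcsin(-2) is undefined. There is no angle whose sine equals -2.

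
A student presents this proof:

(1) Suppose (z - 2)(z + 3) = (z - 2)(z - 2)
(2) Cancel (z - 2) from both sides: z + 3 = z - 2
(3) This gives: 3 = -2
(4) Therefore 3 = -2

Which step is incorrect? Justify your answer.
Step 2: Cancel (z - 2) from both sides: z + 3 = z - 2

Step 2 cancels (z - 2) from both sides. This is only valid if (z - 2) ≠ 0, i.e., z ≠ 2. When z = 2, both sides equal zero regardless of the other factors. The correct approach requires considering z = 2 as a separate case.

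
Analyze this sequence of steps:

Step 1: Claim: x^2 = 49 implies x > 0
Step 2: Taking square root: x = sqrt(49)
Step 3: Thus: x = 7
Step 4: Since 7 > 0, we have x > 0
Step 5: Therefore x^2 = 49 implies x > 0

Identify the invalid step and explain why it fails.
Step 2: Taking square root: x = sqrt(49)

Step 2 takes the square root and assumes the positive root only. The equation x^2 = 49 actually has two solutions: x = 7 and x = -7. The proof silently assumes x > 0 without justification, then uses this assumption to conclude x > 0, which is circular. The counterexample x = -7 shows the claim is false.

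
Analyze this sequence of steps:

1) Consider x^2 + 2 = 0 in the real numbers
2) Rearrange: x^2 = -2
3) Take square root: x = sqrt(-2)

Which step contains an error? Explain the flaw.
Step 3: Take square root: x = sqrt(-2)

Step 3 takes the square root of -2, which is negative. In the real number system, the square root of a negative number is undefined. The equation x^2 + 2 = 0 has no real solutions. Square roots of negative numbers only exist in the complex numbers.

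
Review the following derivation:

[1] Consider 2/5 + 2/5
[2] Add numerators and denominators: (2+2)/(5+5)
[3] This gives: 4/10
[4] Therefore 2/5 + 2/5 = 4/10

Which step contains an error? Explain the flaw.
Step 2: Add numerators and denominators: (2+2)/(5+5)

Step 2 incorrectly adds fractions by separately adding numerators and denominators. This is wrong. The correct method requires a common denominator: 2/5 + 2/5 = (2×5 + 2×5)/(5×5) = 20/25 = 4/5. The method used gives 4/10, which is different.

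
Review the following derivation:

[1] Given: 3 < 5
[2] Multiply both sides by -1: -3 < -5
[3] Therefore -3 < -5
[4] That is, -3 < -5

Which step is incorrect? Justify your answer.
Step 2: Multiply both sides by -1: -3 < -5

Step 2 multiplies both sides by -1 but fails to reverse the inequality sign. When multiplying (or dividing) an inequality by a negative number, the direction must be reversed. Since 3 < 5, we should get -3 > -5, i.e., -3 > -5.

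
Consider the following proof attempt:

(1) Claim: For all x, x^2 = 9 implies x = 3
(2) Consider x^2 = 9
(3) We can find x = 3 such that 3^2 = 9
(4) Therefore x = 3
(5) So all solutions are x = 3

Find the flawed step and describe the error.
Step 4: Therefore x = 3

Step 4 incorrectly concludes that x = 3 is the only solution. The proof shows that x = 3 is A solution (existence), but does not show it is the ONLY solution (uniqueness). In fact, x = -3 is also a solution since (-3)^2 = 9. Finding one solution doesn't prove there are no others.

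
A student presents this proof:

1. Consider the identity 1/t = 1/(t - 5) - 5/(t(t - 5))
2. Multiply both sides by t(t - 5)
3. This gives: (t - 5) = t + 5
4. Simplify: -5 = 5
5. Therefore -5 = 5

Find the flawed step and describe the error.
Step 3: This gives: (t - 5) = t + 5

Step 3 makes a sign error when clearing denominators. Multiplying -5/(t(t - 5)) by t(t - 5) gives -5, not +5. The correct result is (t - 5) = t - 5, which is trivially true, not (t - 5) = t + 5. (Step 1 is a valid identity: 1/(t - 5) - 5/(t(t - 5)) = (t - 5)/(t(t - 5)) = 1/t.)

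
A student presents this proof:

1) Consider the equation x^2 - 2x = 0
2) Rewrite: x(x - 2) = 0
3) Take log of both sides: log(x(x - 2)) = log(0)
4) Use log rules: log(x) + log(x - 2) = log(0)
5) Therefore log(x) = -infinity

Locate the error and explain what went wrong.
Step 3: Take log of both sides: log(x(x - 2)) = log(0)

Step 3 takes the logarithm of both sides, resulting in log(0) on the right side. The logarithm is only defined for positive numbers; log(0) is undefined (approaches negative infinity). This operation is invalid.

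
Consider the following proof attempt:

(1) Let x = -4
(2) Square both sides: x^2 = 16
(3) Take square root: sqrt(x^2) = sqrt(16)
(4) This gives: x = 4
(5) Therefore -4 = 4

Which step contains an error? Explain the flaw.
Step 4: This gives: x = 4

Step 4 incorrectly states that sqrt(x^2) = x. The correct identity is sqrt(x^2) = |x|. Since x = -4 < 0, we have sqrt(x^2) = |-4| = 4, not x = -4.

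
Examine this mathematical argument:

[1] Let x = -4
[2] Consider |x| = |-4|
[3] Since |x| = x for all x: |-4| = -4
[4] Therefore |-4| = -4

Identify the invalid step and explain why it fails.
Step 3: Since |x| = x for all x: |-4| = -4

Step 3 incorrectly states that |x| = x for all x. The correct definition is |x| = x when x >= 0, and |x| = -x when x < 0. Since -4 < 0, we have |-4| = -(-4) = 4, not -4.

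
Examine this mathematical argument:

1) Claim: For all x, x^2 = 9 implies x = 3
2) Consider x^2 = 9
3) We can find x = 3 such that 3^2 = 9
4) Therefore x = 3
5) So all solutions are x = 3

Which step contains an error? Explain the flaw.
Step 4: Therefore x = 3

Step 4 incorrectly concludes that x = 3 is the only solution. The proof shows that x = 3 is A solution (existence), but does not show it is the ONLY solution (uniqueness). In fact, x = -3 is also a solution since (-3)^2 = 9. Finding one solution doesn't prove there are no others.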